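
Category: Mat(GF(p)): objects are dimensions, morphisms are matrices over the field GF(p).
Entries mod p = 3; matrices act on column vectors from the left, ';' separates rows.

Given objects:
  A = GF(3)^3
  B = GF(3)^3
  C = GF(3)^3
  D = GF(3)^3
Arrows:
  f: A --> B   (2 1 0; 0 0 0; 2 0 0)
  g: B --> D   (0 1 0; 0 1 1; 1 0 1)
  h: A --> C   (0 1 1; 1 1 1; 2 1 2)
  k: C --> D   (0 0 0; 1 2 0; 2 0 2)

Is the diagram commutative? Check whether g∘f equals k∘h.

Path 1 = f;g:
  e0=[1,0,0] f-->[2,0,2] g-->[0,2,1]
  e1=[0,1,0] f-->[1,0,0] g-->[0,0,1]
  e2=[0,0,1] f-->[0,0,0] g-->[0,0,0]
  composite₁ = (0 0 0; 2 0 0; 1 1 0)
Path 2 = h;k:
  e0=[1,0,0] h-->[0,1,2] k-->[0,2,1]
  e1=[0,1,0] h-->[1,1,1] k-->[0,0,1]
  e2=[0,0,1] h-->[1,1,2] k-->[0,0,0]
  composite₂ = (0 0 0; 2 0 0; 1 1 0)
Equal? equal; square commutes

Answer: COMMUTES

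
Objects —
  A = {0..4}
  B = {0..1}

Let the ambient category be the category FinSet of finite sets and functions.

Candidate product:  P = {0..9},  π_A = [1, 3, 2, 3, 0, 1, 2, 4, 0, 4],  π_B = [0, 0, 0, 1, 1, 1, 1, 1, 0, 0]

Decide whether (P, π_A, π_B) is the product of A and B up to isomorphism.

|A|·|B| = 5·2 = 10;  |P| = 10
Check the pairing map k ↦ (π_A(k), π_B(k)):
  0 -> (1,0)
  1 -> (3,0)
  2 -> (2,0)
  3 -> (3,1)
  4 -> (0,1)
  5 -> (1,1)
  6 -> (2,1)
  7 -> (4,1)
  8 -> (0,0)
  9 -> (4,0)
distinct pairs in image: 10 / 10 needed
  → bijection onto A×B; projections well-typed.

Answer: VALID PRODUCT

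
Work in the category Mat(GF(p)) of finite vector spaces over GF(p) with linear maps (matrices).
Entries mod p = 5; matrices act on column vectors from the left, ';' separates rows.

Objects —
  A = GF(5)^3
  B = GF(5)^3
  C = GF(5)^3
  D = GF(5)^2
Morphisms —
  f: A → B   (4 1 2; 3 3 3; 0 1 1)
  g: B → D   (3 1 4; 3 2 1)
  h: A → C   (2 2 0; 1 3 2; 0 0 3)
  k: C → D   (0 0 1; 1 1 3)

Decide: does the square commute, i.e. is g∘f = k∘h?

1) trace f;g:
  e0=[1,0,0] f→[4,3,0] g→[0,3]
  e1=[0,1,0] f→[1,3,1] g→[0,0]
  e2=[0,0,1] f→[2,3,1] g→[3,3]
  ⟦path⟧₁ = (0 0 3; 3 0 3)
2) trace h;k:
  e0=[1,0,0] h→[2,1,0] k→[0,3]
  e1=[0,1,0] h→[2,3,0] k→[0,0]
  e2=[0,0,1] h→[0,2,3] k→[3,1]
  ⟦path⟧₂ = (0 0 3; 3 0 1)
Equal? differ; not commutative

Answer: DOES NOT COMMUTE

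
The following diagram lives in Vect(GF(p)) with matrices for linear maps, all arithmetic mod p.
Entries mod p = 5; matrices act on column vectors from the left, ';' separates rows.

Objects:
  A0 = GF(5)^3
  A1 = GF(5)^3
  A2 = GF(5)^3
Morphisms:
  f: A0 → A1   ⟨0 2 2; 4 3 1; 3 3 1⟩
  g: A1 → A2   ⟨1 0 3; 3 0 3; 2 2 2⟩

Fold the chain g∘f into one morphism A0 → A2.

  e0=⟨1,0,0⟩ f→⟨0,4,3⟩ g→⟨4,4,4⟩
  e1=⟨0,1,0⟩ f→⟨2,3,3⟩ g→⟨1,0,1⟩
  e2=⟨0,0,1⟩ f→⟨2,1,1⟩ g→⟨0,4,3⟩
⟦path⟧: ⟨4 1 0; 4 0 4; 4 1 3⟩

Answer: ⟨4 1 0; 4 0 4; 4 1 3⟩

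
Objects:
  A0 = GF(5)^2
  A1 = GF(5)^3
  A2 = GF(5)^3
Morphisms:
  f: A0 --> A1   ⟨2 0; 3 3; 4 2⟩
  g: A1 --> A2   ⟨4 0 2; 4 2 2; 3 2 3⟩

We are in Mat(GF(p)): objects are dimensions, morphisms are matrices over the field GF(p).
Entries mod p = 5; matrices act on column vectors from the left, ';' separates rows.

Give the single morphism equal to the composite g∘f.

  e0=(1,0) f-->(2,3,4) g-->(1,2,4)
  e1=(0,1) f-->(0,3,2) g-->(4,0,2)
⟦path⟧: ⟨1 4; 2 0; 4 2⟩

Answer: ⟨1 4; 2 0; 4 2⟩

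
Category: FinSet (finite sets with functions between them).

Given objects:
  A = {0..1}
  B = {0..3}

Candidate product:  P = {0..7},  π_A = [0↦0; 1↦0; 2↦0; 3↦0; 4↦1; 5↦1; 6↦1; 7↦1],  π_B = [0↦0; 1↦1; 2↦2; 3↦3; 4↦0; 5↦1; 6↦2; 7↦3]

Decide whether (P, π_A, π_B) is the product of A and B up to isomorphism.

|A|·|B| = 2·4 = 8;  |P| = 8
Check the pairing map k ↦ (π_A(k), π_B(k)):
  0 ↦ (0,0)
  1 ↦ (0,1)
  2 ↦ (0,2)
  3 ↦ (0,3)
  4 ↦ (1,0)
  5 ↦ (1,1)
  6 ↦ (1,2)
  7 ↦ (1,3)
distinct pairs in image: 8 / 8 needed
  → bijection onto A×B; projections well-typed.

Answer: VALID PRODUCT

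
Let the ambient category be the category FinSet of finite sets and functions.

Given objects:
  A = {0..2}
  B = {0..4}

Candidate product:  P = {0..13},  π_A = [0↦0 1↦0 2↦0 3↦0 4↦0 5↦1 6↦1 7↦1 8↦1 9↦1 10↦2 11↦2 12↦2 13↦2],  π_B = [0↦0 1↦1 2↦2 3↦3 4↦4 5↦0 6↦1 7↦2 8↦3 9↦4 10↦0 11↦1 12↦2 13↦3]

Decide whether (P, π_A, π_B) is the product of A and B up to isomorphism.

|A|·|B| = 3·5 = 15;  |P| = 14
  → cardinalities differ; no bijection possible.

Answer: NOT A VALID PRODUCT — |P|=14 ≠ |A|·|B|=15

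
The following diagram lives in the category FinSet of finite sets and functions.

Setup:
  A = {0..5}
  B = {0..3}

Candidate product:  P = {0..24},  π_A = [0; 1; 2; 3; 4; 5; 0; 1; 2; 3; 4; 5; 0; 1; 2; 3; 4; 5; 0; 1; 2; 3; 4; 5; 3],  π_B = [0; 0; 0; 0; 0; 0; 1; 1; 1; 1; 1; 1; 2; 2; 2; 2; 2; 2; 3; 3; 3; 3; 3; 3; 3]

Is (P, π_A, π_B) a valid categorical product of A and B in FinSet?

|A|·|B| = 6·4 = 24;  |P| = 25
  → cardinalities differ; no bijection possible.

Answer: NOT A VALID PRODUCT — |P|=25 ≠ |A|·|B|=24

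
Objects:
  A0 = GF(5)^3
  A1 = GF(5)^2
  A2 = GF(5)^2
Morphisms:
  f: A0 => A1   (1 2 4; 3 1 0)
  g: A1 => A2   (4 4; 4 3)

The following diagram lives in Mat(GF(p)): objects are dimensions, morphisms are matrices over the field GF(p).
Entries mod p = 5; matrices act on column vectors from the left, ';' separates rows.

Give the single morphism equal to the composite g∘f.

Answer: (1 2 1; 3 1 1)

Derivation:
  e0=⟨1,0,0⟩ f=>⟨1,3⟩ g=>⟨1,3⟩
  e1=⟨0,1,0⟩ f=>⟨2,1⟩ g=>⟨2,1⟩
  e2=⟨0,0,1⟩ f=>⟨4,0⟩ g=>⟨1,1⟩
⟦path⟧: (1 2 1; 3 1 1)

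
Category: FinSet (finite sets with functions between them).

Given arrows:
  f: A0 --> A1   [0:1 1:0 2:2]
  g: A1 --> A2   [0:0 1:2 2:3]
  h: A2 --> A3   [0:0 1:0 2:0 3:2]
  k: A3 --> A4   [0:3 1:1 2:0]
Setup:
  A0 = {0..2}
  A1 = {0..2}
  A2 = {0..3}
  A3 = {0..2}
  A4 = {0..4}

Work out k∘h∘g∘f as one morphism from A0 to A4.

  0 f-->1 g-->2 h-->0 k-->3
  1 f-->0 g-->0 h-->0 k-->3
  2 f-->2 g-->3 h-->2 k-->0
result: [0:3 1:3 2:0]

Answer: [0:3 1:3 2:0]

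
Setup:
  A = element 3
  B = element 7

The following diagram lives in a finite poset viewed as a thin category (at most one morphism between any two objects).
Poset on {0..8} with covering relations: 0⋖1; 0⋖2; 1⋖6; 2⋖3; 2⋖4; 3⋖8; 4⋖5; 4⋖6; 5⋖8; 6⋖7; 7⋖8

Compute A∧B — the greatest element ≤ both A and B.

Common predecessors of 3,7: {0,2}
  0 ⊑ 2
  2 ⊑ 2
glb = 2

Answer: A∧B = 2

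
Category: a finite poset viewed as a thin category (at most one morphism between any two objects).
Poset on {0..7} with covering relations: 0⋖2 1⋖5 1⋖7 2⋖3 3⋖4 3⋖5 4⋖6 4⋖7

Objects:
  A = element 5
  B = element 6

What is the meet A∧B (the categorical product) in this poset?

Answer: A∧B = 3

Trace:
Common predecessors of 5,6: {0,2,3}
  0 <= 3
  2 <= 3
  3 <= 3
glb = 3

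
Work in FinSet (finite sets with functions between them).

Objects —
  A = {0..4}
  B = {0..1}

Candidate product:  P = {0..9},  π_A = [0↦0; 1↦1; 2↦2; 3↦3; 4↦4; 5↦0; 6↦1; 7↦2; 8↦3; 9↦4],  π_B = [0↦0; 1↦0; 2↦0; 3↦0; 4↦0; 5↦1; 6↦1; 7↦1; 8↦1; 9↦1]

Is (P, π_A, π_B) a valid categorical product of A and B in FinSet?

Answer: VALID PRODUCT

Trace:
|A|·|B| = 5·2 = 10;  |P| = 10
Check the pairing map k ↦ (π_A(k), π_B(k)):
  0 ↦ (0,0)
  1 ↦ (1,0)
  2 ↦ (2,0)
  3 ↦ (3,0)
  4 ↦ (4,0)
  5 ↦ (0,1)
  6 ↦ (1,1)
  7 ↦ (2,1)
  8 ↦ (3,1)
  9 ↦ (4,1)
distinct pairs in image: 10 / 10 needed
  → bijection onto A×B; projections well-typed.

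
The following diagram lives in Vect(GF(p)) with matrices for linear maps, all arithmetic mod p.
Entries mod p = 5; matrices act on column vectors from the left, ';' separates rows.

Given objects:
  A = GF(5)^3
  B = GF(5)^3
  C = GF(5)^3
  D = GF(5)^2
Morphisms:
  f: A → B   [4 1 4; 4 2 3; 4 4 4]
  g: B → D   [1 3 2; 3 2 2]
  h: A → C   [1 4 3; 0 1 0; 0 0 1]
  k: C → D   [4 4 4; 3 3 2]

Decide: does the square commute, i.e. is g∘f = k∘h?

Answer: COMMUTES

Work:
Along f;g (path 1):
  e0=⟨1,0,0⟩ f→⟨4,4,4⟩ g→⟨4,3⟩
  e1=⟨0,1,0⟩ f→⟨1,2,4⟩ g→⟨0,0⟩
  e2=⟨0,0,1⟩ f→⟨4,3,4⟩ g→⟨1,1⟩
  composite₁ = [4 0 1; 3 0 1]
Along h;k (path 2):
  e0=⟨1,0,0⟩ h→⟨1,0,0⟩ k→⟨4,3⟩
  e1=⟨0,1,0⟩ h→⟨4,1,0⟩ k→⟨0,0⟩
  e2=⟨0,0,1⟩ h→⟨3,0,1⟩ k→⟨1,1⟩
  composite₂ = [4 0 1; 3 0 1]
Equal? same morphism ✓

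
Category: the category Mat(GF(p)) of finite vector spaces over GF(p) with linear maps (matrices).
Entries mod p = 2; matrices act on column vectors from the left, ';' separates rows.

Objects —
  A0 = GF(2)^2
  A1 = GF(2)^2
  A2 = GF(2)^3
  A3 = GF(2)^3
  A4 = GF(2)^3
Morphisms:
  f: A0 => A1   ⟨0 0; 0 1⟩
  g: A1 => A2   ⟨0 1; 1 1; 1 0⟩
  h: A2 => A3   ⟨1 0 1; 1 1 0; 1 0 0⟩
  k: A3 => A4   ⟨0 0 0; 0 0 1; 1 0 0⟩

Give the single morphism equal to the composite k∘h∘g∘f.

  e0=⟨1,0⟩ f=>⟨0,0⟩ g=>⟨0,0,0⟩ h=>⟨0,0,0⟩ k=>⟨0,0,0⟩
  e1=⟨0,1⟩ f=>⟨0,1⟩ g=>⟨1,1,0⟩ h=>⟨1,0,1⟩ k=>⟨0,1,1⟩
composite: ⟨0 0; 0 1; 0 1⟩

Answer: ⟨0 0; 0 1; 0 1⟩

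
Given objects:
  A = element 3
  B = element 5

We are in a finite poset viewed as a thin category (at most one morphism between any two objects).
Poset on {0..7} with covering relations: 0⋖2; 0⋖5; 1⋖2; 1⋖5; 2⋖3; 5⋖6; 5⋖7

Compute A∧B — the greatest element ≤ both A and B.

Answer: NO MEET EXISTS

Derivation:
{x : x<=A ∧ x<=B} = {0,1}  (A=3, B=5)
  maximal lower bounds 0 and 1 are incomparable: neither 0<=1 nor 1<=0
→ no greatest lower bound exists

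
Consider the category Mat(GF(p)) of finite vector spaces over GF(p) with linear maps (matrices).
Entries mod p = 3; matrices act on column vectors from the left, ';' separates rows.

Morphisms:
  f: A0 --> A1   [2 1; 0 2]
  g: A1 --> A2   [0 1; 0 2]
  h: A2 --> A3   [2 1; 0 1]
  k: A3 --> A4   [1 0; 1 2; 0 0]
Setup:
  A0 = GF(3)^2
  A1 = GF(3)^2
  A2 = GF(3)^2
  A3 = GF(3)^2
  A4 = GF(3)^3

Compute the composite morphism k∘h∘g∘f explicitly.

Answer: [0 2; 0 1; 0 0]

Work:
  e0=⟨1,0⟩ f-->⟨2,0⟩ g-->⟨0,0⟩ h-->⟨0,0⟩ k-->⟨0,0,0⟩
  e1=⟨0,1⟩ f-->⟨1,2⟩ g-->⟨2,1⟩ h-->⟨2,1⟩ k-->⟨2,1,0⟩
⟦path⟧: [0 2; 0 1; 0 0]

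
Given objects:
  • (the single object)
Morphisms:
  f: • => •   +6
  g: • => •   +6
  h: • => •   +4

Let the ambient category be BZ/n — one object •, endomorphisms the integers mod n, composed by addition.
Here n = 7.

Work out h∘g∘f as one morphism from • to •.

Answer: +2

Trace:
  0 +6≡6 +6≡5 +4≡2  (mod 7)
composite: +2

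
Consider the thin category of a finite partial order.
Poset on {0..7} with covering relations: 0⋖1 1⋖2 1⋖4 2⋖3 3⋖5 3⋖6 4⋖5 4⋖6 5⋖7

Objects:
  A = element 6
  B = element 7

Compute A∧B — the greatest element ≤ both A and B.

Answer: NO MEET EXISTS

Work:
Lower bounds of A=6 and B=7: {0,1,2,3,4}
  maximal lower bounds 3 and 4 are incomparable: neither 3≤4 nor 4≤3
→ no greatest lower bound exists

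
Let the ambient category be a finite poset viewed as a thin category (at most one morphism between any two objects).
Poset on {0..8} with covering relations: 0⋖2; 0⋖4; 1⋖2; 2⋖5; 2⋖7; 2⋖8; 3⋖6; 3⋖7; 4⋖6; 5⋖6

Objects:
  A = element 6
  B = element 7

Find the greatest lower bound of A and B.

Answer: NO MEET EXISTS

Derivation:
Lower bounds of A=6 and B=7: {0,1,2,3}
  maximal lower bounds 2 and 3 are incomparable: neither 2<=3 nor 3<=2
→ no greatest lower bound exists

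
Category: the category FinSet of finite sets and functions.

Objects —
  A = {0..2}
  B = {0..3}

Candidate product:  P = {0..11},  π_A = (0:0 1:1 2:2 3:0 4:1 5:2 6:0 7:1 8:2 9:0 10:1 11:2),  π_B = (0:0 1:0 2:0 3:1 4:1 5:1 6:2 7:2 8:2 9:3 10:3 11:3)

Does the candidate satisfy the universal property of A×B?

|A|·|B| = 3·4 = 12;  |P| = 12
Check the pairing map k ↦ (π_A(k), π_B(k)):
  0 : (0,0)
  1 : (1,0)
  2 : (2,0)
  3 : (0,1)
  4 : (1,1)
  5 : (2,1)
  6 : (0,2)
  7 : (1,2)
  8 : (2,2)
  9 : (0,3)
  10 : (1,3)
  11 : (2,3)
distinct pairs in image: 12 / 12 needed
  → bijection onto A×B; projections well-typed.

Answer: VALID PRODUCT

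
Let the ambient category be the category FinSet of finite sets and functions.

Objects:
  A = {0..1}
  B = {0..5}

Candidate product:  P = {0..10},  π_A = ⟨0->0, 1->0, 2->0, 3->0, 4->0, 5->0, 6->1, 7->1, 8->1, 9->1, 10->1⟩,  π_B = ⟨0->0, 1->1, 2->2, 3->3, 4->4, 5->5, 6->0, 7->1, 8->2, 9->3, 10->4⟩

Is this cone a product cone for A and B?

|A|·|B| = 2·6 = 12;  |P| = 11
  → cardinalities differ; no bijection possible.

Answer: NOT A VALID PRODUCT — |P|=11 ≠ |A|·|B|=12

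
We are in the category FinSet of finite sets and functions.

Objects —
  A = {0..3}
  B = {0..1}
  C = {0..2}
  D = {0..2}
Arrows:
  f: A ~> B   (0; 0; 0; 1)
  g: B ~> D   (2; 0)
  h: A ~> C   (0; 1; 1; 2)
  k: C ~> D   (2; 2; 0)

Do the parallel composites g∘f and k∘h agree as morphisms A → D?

Path 1 = f;g:
  0 f~>0 g~>2
  1 f~>0 g~>2
  2 f~>0 g~>2
  3 f~>1 g~>0
  ⟦path⟧₁ = (2; 2; 2; 0)
Path 2 = h;k:
  0 h~>0 k~>2
  1 h~>1 k~>2
  2 h~>1 k~>2
  3 h~>2 k~>0
  ⟦path⟧₂ = (2; 2; 2; 0)
Equal? YES — commutes

Answer: COMMUTES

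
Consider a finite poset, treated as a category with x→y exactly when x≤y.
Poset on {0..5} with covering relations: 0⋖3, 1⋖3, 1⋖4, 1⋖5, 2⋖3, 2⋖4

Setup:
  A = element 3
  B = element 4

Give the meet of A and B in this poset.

{x : x<=A ∧ x<=B} = {1,2}  (A=3, B=4)
  maximal lower bounds 1 and 2 are incomparable: neither 1<=2 nor 2<=1
→ no greatest lower bound exists

Answer: NO MEET EXISTS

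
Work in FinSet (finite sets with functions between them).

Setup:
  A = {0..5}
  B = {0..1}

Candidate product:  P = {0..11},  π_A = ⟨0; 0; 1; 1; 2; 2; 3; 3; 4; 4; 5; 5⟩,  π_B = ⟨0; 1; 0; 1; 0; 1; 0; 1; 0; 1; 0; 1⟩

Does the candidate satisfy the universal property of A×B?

Answer: VALID PRODUCT

Trace:
|A|·|B| = 6·2 = 12;  |P| = 12
Check the pairing map k ↦ (π_A(k), π_B(k)):
  0 : (0,0)
  1 : (0,1)
  2 : (1,0)
  3 : (1,1)
  4 : (2,0)
  5 : (2,1)
  6 : (3,0)
  7 : (3,1)
  8 : (4,0)
  9 : (4,1)
  10 : (5,0)
  11 : (5,1)
distinct pairs in image: 12 / 12 needed
  → bijection onto A×B; projections well-typed.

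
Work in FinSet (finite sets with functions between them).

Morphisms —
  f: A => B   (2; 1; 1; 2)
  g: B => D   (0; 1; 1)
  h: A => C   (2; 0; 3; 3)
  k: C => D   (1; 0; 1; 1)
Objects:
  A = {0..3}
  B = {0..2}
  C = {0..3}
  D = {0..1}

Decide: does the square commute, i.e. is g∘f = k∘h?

Along f;g (path 1):
  0 f=>2 g=>1
  1 f=>1 g=>1
  2 f=>1 g=>1
  3 f=>2 g=>1
  ⟦path⟧₁ = (1; 1; 1; 1)
Along h;k (path 2):
  0 h=>2 k=>1
  1 h=>0 k=>1
  2 h=>3 k=>1
  3 h=>3 k=>1
  ⟦path⟧₂ = (1; 1; 1; 1)
Equal? equal; square commutes

Answer: COMMUTES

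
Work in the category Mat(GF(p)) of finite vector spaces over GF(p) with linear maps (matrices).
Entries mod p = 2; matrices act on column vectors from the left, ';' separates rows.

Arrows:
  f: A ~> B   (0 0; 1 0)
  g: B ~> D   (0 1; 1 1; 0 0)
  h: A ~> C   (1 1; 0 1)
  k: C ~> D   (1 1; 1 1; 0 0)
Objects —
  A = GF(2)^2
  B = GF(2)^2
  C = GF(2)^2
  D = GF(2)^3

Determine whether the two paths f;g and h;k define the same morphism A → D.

1) trace f;g:
  e0=(1,0) f~>(0,1) g~>(1,1,0)
  e1=(0,1) f~>(0,0) g~>(0,0,0)
  ⟦path⟧₁ = (1 0; 1 0; 0 0)
2) trace h;k:
  e0=(1,0) h~>(1,0) k~>(1,1,0)
  e1=(0,1) h~>(1,1) k~>(0,0,0)
  ⟦path⟧₂ = (1 0; 1 0; 0 0)
Equal? YES — commutes

Answer: COMMUTES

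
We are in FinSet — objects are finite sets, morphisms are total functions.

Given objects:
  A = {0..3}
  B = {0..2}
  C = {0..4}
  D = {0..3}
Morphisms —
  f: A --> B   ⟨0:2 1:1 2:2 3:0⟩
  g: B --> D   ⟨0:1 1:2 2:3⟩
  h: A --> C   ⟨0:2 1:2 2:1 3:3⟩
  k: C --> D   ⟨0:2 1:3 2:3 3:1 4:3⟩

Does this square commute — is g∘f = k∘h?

Answer: DOES NOT COMMUTE

Trace:
1) trace f;g:
  0 f-->2 g-->3
  1 f-->1 g-->2
  2 f-->2 g-->3
  3 f-->0 g-->1
  ⟦path⟧₁ = ⟨0:3 1:2 2:3 3:1⟩
2) trace h;k:
  0 h-->2 k-->3
  1 h-->2 k-->3
  2 h-->1 k-->3
  3 h-->3 k-->1
  ⟦path⟧₂ = ⟨0:3 1:3 2:3 3:1⟩
Equal? distinct morphisms ✗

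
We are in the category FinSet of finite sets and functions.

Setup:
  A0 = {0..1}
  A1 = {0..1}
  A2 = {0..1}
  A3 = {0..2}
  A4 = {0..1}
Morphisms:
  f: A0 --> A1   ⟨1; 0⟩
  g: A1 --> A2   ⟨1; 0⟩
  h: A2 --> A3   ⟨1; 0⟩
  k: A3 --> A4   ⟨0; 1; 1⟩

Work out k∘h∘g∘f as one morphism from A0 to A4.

  0 f-->1 g-->0 h-->1 k-->1
  1 f-->0 g-->1 h-->0 k-->0
composite: ⟨1; 0⟩

Answer: ⟨1; 0⟩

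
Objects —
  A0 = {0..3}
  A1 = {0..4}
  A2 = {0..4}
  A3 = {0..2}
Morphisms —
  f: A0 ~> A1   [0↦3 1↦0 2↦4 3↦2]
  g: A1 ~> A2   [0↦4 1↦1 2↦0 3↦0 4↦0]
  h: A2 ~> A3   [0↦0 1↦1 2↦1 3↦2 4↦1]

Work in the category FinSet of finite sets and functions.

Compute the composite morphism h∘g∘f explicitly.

Answer: [0↦0 1↦1 2↦0 3↦0]

Derivation:
  0 f~>3 g~>0 h~>0
  1 f~>0 g~>4 h~>1
  2 f~>4 g~>0 h~>0
  3 f~>2 g~>0 h~>0
result: [0↦0 1↦1 2↦0 3↦0]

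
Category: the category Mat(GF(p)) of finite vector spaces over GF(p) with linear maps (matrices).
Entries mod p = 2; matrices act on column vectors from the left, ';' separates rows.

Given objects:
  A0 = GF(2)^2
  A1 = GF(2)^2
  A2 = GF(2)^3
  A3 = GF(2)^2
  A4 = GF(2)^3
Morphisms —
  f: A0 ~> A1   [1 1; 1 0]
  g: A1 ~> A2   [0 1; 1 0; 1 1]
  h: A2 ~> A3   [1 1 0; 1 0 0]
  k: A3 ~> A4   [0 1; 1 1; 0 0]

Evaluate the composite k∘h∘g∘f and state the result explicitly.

  e0=⟨1,0⟩ f~>⟨1,1⟩ g~>⟨1,1,0⟩ h~>⟨0,1⟩ k~>⟨1,1,0⟩
  e1=⟨0,1⟩ f~>⟨1,0⟩ g~>⟨0,1,1⟩ h~>⟨1,0⟩ k~>⟨0,1,0⟩
composite: [1 0; 1 1; 0 0]

Answer: [1 0; 1 1; 0 0]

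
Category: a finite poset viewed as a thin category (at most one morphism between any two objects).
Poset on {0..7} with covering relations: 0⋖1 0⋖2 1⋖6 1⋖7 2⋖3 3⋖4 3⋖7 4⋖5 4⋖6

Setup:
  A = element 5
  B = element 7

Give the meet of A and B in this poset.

Common predecessors of 5,7: {0,2,3}
  0 <= 3
  2 <= 3
  3 <= 3
glb = 3

Answer: A∧B = 3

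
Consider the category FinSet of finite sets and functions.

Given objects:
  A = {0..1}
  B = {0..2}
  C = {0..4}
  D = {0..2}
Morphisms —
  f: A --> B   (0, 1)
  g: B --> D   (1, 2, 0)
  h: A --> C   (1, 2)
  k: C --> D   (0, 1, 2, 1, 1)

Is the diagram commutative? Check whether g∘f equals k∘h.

Along f;g (path 1):
  0 f-->0 g-->1
  1 f-->1 g-->2
  result₁ = (1, 2)
Along h;k (path 2):
  0 h-->1 k-->1
  1 h-->2 k-->2
  result₂ = (1, 2)
Equal? same morphism ✓

Answer: COMMUTES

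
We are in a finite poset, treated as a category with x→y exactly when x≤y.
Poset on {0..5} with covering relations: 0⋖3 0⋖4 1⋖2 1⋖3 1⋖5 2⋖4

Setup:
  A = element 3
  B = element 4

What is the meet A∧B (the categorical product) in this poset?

Common predecessors of 3,4: {0,1}
  maximal lower bounds 0 and 1 are incomparable: neither 0≤1 nor 1≤0
→ no greatest lower bound exists

Answer: NO MEET EXISTS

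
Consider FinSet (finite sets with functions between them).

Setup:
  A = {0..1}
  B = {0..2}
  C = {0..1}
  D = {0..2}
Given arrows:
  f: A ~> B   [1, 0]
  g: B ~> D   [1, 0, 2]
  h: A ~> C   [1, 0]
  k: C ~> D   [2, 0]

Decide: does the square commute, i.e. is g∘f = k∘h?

Answer: DOES NOT COMMUTE

Work:
Path 1 = f;g:
  0 f~>1 g~>0
  1 f~>0 g~>1
  result₁ = [0, 1]
Path 2 = h;k:
  0 h~>1 k~>0
  1 h~>0 k~>2
  result₂ = [0, 2]
Equal? NO — does not commute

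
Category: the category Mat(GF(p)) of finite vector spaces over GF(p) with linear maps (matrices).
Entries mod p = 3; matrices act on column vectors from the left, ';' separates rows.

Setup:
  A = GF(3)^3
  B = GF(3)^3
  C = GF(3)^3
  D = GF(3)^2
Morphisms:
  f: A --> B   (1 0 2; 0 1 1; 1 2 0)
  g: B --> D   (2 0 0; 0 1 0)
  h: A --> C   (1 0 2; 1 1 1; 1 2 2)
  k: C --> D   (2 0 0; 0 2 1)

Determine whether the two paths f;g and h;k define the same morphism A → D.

Along f;g (path 1):
  e0=(1,0,0) f-->(1,0,1) g-->(2,0)
  e1=(0,1,0) f-->(0,1,2) g-->(0,1)
  e2=(0,0,1) f-->(2,1,0) g-->(1,1)
  composite₁ = (2 0 1; 0 1 1)
Along h;k (path 2):
  e0=(1,0,0) h-->(1,1,1) k-->(2,0)
  e1=(0,1,0) h-->(0,1,2) k-->(0,1)
  e2=(0,0,1) h-->(2,1,2) k-->(1,1)
  composite₂ = (2 0 1; 0 1 1)
Equal? same morphism ✓

Answer: COMMUTES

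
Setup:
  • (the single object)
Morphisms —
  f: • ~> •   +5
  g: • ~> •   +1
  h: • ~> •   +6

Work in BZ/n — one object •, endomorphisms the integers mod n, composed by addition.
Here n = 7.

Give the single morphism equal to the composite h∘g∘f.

Answer: +5

Trace:
  0 +5≡5 +1≡6 +6≡5  (mod 7)
⟦path⟧: +5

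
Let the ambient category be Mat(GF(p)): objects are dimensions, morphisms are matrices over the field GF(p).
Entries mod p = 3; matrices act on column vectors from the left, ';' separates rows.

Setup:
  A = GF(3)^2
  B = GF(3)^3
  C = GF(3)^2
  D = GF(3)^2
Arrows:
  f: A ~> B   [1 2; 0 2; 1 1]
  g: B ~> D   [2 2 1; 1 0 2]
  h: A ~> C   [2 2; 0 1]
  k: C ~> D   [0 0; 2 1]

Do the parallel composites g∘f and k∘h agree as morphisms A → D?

Answer: DOES NOT COMMUTE

Trace:
Path 1 = f;g:
  e0=⟨1,0⟩ f~>⟨1,0,1⟩ g~>⟨0,0⟩
  e1=⟨0,1⟩ f~>⟨2,2,1⟩ g~>⟨0,1⟩
  result₁ = [0 0; 0 1]
Path 2 = h;k:
  e0=⟨1,0⟩ h~>⟨2,0⟩ k~>⟨0,1⟩
  e1=⟨0,1⟩ h~>⟨2,1⟩ k~>⟨0,2⟩
  result₂ = [0 0; 1 2]
Equal? NO — does not commute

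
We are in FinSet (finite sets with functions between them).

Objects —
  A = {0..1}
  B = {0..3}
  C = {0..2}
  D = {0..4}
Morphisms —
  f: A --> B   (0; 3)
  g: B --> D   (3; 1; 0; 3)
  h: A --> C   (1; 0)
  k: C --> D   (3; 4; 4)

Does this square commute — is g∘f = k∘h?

Answer: DOES NOT COMMUTE

Work:
Along f;g (path 1):
  0 f-->0 g-->3
  1 f-->3 g-->3
  result₁ = (3; 3)
Along h;k (path 2):
  0 h-->1 k-->4
  1 h-->0 k-->3
  result₂ = (4; 3)
Equal? distinct morphisms ✗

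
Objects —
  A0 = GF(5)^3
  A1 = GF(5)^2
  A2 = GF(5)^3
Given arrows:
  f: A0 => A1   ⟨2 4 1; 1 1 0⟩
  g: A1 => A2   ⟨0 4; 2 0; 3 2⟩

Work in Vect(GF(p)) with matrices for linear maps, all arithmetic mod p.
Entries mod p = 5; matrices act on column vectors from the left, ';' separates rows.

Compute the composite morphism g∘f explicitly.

Answer: ⟨4 4 0; 4 3 2; 3 4 3⟩

Derivation:
  e0=(1,0,0) f=>(2,1) g=>(4,4,3)
  e1=(0,1,0) f=>(4,1) g=>(4,3,4)
  e2=(0,0,1) f=>(1,0) g=>(0,2,3)
composite: ⟨4 4 0; 4 3 2; 3 4 3⟩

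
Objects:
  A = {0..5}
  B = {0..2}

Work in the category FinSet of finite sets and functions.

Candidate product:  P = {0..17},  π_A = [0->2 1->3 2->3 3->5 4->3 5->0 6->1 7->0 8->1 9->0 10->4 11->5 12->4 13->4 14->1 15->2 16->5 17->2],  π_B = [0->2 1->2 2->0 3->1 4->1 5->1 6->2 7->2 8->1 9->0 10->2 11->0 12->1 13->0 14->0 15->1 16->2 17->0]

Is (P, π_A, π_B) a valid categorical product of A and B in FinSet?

|A|·|B| = 6·3 = 18;  |P| = 18
Check the pairing map k ↦ (π_A(k), π_B(k)):
  0 -> (2,2)
  1 -> (3,2)
  2 -> (3,0)
  3 -> (5,1)
  4 -> (3,1)
  5 -> (0,1)
  6 -> (1,2)
  7 -> (0,2)
  8 -> (1,1)
  9 -> (0,0)
  10 -> (4,2)
  11 -> (5,0)
  12 -> (4,1)
  13 -> (4,0)
  14 -> (1,0)
  15 -> (2,1)
  16 -> (5,2)
  17 -> (2,0)
distinct pairs in image: 18 / 18 needed
  → bijection onto A×B; projections well-typed.

Answer: VALID PRODUCT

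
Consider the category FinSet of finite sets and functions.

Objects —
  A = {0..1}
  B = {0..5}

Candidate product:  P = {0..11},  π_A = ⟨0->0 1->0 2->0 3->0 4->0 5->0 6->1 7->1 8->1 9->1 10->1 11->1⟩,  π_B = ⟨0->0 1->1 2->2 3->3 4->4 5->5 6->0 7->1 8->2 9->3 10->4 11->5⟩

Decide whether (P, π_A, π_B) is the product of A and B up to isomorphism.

|A|·|B| = 2·6 = 12;  |P| = 12
Check the pairing map k ↦ (π_A(k), π_B(k)):
  0 -> (0,0)
  1 -> (0,1)
  2 -> (0,2)
  3 -> (0,3)
  4 -> (0,4)
  5 -> (0,5)
  6 -> (1,0)
  7 -> (1,1)
  8 -> (1,2)
  9 -> (1,3)
  10 -> (1,4)
  11 -> (1,5)
distinct pairs in image: 12 / 12 needed
  → bijection onto A×B; projections well-typed.

Answer: VALID PRODUCT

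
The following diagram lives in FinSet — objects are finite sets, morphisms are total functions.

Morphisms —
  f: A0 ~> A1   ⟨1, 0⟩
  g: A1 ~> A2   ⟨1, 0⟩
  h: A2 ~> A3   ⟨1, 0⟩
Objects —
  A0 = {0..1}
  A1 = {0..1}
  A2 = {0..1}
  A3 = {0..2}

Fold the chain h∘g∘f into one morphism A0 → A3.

  0 f~>1 g~>0 h~>1
  1 f~>0 g~>1 h~>0
⟦path⟧: ⟨1, 0⟩

Answer: ⟨1, 0⟩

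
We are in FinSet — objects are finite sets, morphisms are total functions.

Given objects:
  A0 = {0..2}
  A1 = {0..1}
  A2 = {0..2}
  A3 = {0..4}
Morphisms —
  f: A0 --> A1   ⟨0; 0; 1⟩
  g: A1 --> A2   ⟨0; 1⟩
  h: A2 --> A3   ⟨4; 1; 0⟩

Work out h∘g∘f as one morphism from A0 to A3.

Answer: ⟨4; 4; 1⟩

Trace:
  0 f-->0 g-->0 h-->4
  1 f-->0 g-->0 h-->4
  2 f-->1 g-->1 h-->1
composite: ⟨4; 4; 1⟩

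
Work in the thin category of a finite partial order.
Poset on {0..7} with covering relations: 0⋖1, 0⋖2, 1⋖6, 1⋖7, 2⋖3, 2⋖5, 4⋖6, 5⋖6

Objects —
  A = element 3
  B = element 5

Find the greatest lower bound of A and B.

Answer: A∧B = 2

Trace:
Common predecessors of 3,5: {0,2}
  0 ⊑ 2
  2 ⊑ 2
glb = 2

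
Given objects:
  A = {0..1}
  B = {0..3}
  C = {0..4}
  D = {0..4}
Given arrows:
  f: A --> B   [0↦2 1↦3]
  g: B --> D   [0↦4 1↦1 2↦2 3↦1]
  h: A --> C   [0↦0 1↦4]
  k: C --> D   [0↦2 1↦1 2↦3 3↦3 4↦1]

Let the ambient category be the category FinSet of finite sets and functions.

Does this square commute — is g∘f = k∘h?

1) trace f;g:
  0 f-->2 g-->2
  1 f-->3 g-->1
  ⟦path⟧₁ = [0↦2 1↦1]
2) trace h;k:
  0 h-->0 k-->2
  1 h-->4 k-->1
  ⟦path⟧₂ = [0↦2 1↦1]
Equal? same morphism ✓

Answer: COMMUTES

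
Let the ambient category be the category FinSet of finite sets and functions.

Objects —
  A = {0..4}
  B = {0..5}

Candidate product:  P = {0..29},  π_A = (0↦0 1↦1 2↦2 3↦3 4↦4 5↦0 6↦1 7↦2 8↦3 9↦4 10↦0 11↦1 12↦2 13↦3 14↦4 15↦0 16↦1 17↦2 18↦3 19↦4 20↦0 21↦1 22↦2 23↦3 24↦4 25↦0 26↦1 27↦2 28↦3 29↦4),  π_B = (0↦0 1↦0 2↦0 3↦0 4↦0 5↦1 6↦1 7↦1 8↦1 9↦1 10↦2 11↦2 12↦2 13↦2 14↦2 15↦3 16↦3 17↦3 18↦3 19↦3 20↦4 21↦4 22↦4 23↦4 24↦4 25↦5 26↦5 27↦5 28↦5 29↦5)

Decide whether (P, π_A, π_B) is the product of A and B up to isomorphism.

Answer: VALID PRODUCT

Work:
|A|·|B| = 5·6 = 30;  |P| = 30
Check the pairing map k ↦ (π_A(k), π_B(k)):
  0 ↦ (0,0)
  1 ↦ (1,0)
  2 ↦ (2,0)
  3 ↦ (3,0)
  4 ↦ (4,0)
  5 ↦ (0,1)
  6 ↦ (1,1)
  7 ↦ (2,1)
  8 ↦ (3,1)
  9 ↦ (4,1)
  10 ↦ (0,2)
  11 ↦ (1,2)
  12 ↦ (2,2)
  13 ↦ (3,2)
  14 ↦ (4,2)
  15 ↦ (0,3)
  16 ↦ (1,3)
  17 ↦ (2,3)
  18 ↦ (3,3)
  19 ↦ (4,3)
  20 ↦ (0,4)
  21 ↦ (1,4)
  22 ↦ (2,4)
  23 ↦ (3,4)
  24 ↦ (4,4)
  25 ↦ (0,5)
  26 ↦ (1,5)
  27 ↦ (2,5)
  28 ↦ (3,5)
  29 ↦ (4,5)
distinct pairs in image: 30 / 30 needed
  → bijection onto A×B; projections well-typed.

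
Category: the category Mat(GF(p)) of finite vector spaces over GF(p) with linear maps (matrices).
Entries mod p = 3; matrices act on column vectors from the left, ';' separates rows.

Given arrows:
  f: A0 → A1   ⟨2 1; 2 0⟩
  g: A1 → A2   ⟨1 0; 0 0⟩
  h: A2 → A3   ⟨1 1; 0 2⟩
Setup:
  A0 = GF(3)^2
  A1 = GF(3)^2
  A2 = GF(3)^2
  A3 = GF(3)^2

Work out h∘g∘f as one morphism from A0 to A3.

Answer: ⟨2 1; 0 0⟩

Work:
  e0=(1,0) f→(2,2) g→(2,0) h→(2,0)
  e1=(0,1) f→(1,0) g→(1,0) h→(1,0)
composite: ⟨2 1; 0 0⟩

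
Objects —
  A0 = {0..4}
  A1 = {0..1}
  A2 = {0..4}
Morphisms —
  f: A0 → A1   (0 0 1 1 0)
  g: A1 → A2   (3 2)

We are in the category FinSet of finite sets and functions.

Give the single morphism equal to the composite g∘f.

Answer: (3 3 2 2 3)

Derivation:
  0 f→0 g→3
  1 f→0 g→3
  2 f→1 g→2
  3 f→1 g→2
  4 f→0 g→3
result: (3 3 2 2 3)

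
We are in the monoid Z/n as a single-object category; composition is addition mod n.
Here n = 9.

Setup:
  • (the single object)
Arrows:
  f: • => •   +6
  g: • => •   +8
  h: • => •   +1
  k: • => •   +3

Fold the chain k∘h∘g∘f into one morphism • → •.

  0 +6≡6 +8≡5 +1≡6 +3≡0  (mod 9)
result: +0

Answer: +0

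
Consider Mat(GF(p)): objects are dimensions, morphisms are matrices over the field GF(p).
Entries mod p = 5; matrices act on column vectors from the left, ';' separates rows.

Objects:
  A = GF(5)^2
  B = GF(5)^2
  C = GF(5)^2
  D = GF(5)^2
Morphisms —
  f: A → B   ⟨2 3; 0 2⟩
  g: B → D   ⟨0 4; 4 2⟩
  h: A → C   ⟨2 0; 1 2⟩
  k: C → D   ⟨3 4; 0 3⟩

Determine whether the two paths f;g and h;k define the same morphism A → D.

Path 1 = f;g:
  e0=(1,0) f→(2,0) g→(0,3)
  e1=(0,1) f→(3,2) g→(3,1)
  result₁ = ⟨0 3; 3 1⟩
Path 2 = h;k:
  e0=(1,0) h→(2,1) k→(0,3)
  e1=(0,1) h→(0,2) k→(3,1)
  result₂ = ⟨0 3; 3 1⟩
Equal? equal; square commutes

Answer: COMMUTES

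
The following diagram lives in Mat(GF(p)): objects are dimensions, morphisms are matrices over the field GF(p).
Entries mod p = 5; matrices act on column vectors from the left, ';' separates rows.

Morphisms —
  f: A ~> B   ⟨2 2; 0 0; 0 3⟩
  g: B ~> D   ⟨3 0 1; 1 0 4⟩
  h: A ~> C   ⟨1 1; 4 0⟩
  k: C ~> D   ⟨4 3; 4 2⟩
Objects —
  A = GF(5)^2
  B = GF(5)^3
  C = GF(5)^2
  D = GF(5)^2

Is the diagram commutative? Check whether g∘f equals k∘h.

Answer: COMMUTES

Work:
Path 1 = f;g:
  e0=(1,0) f~>(2,0,0) g~>(1,2)
  e1=(0,1) f~>(2,0,3) g~>(4,4)
  composite₁ = ⟨1 4; 2 4⟩
Path 2 = h;k:
  e0=(1,0) h~>(1,4) k~>(1,2)
  e1=(0,1) h~>(1,0) k~>(4,4)
  composite₂ = ⟨1 4; 2 4⟩
Equal? equal; square commutes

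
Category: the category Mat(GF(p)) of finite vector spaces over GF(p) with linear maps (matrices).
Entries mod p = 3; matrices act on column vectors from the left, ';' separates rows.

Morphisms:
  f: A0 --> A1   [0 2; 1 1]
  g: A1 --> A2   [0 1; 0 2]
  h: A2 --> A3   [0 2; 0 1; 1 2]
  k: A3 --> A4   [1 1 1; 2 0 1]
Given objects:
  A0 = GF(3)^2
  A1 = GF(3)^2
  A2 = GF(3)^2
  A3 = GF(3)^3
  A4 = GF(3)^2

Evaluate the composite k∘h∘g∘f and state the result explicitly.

  e0=⟨1,0⟩ f-->⟨0,1⟩ g-->⟨1,2⟩ h-->⟨1,2,2⟩ k-->⟨2,1⟩
  e1=⟨0,1⟩ f-->⟨2,1⟩ g-->⟨1,2⟩ h-->⟨1,2,2⟩ k-->⟨2,1⟩
⟦path⟧: [2 2; 1 1]

Answer: [2 2; 1 1]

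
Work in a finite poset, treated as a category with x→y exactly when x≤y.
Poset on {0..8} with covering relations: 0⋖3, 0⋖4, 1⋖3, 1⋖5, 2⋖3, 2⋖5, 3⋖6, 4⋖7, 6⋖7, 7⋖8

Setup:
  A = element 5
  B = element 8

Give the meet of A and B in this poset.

Lower bounds of A=5 and B=8: {1,2}
  maximal lower bounds 1 and 2 are incomparable: neither 1<=2 nor 2<=1
→ no greatest lower bound exists

Answer: NO MEET EXISTS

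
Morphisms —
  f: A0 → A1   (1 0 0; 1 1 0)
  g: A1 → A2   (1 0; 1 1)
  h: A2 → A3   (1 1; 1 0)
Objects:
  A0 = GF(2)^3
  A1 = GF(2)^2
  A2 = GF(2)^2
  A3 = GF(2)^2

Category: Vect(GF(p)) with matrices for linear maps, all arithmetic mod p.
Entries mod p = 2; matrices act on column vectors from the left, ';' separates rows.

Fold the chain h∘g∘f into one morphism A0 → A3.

Answer: (1 1 0; 1 0 0)

Derivation:
  e0=(1,0,0) f→(1,1) g→(1,0) h→(1,1)
  e1=(0,1,0) f→(0,1) g→(0,1) h→(1,0)
  e2=(0,0,1) f→(0,0) g→(0,0) h→(0,0)
result: (1 1 0; 1 0 0)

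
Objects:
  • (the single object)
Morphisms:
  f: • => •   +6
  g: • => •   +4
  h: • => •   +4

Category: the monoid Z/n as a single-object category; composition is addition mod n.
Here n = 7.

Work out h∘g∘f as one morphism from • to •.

  0 +6≡6 +4≡3 +4≡0  (mod 7)
⟦path⟧: +0

Answer: +0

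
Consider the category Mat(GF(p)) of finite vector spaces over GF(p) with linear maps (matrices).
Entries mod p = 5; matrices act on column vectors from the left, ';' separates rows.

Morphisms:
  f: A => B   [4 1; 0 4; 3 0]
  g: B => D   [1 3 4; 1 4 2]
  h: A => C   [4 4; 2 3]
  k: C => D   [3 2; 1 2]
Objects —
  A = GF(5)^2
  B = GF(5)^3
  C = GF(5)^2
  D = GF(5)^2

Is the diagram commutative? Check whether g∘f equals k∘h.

Along f;g (path 1):
  e0=[1,0] f=>[4,0,3] g=>[1,0]
  e1=[0,1] f=>[1,4,0] g=>[3,2]
  result₁ = [1 3; 0 2]
Along h;k (path 2):
  e0=[1,0] h=>[4,2] k=>[1,3]
  e1=[0,1] h=>[4,3] k=>[3,0]
  result₂ = [1 3; 3 0]
Equal? differ; not commutative

Answer: DOES NOT COMMUTE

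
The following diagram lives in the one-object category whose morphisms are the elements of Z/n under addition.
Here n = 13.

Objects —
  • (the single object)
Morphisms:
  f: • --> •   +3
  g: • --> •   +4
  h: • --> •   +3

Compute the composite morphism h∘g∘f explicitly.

  0 +3≡3 +4≡7 +3≡10  (mod 13)
⟦path⟧: +10

Answer: +10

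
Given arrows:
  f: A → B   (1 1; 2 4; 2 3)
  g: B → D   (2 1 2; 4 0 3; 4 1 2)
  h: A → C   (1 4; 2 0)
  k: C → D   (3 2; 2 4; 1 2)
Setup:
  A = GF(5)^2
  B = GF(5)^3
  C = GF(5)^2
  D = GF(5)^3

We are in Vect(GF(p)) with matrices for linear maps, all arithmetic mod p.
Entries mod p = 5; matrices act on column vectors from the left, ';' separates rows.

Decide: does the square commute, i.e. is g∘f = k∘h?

Path 1 = f;g:
  e0=(1,0) f→(1,2,2) g→(3,0,0)
  e1=(0,1) f→(1,4,3) g→(2,3,4)
  ⟦path⟧₁ = (3 2; 0 3; 0 4)
Path 2 = h;k:
  e0=(1,0) h→(1,2) k→(2,0,0)
  e1=(0,1) h→(4,0) k→(2,3,4)
  ⟦path⟧₂ = (2 2; 0 3; 0 4)
Equal? NO — does not commute

Answer: DOES NOT COMMUTE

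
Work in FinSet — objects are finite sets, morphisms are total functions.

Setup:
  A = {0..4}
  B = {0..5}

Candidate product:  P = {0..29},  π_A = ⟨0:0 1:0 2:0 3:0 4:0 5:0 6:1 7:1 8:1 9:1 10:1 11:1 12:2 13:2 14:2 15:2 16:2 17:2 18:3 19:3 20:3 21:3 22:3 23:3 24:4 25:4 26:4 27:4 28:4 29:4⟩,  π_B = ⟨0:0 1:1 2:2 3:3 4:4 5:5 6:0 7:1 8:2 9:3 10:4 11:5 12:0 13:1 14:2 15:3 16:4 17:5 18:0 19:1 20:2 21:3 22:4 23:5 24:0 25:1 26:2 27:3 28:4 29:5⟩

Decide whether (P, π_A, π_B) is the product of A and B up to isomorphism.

Answer: VALID PRODUCT

Work:
|A|·|B| = 5·6 = 30;  |P| = 30
Check the pairing map k ↦ (π_A(k), π_B(k)):
  0 : (0,0)
  1 : (0,1)
  2 : (0,2)
  3 : (0,3)
  4 : (0,4)
  5 : (0,5)
  6 : (1,0)
  7 : (1,1)
  8 : (1,2)
  9 : (1,3)
  10 : (1,4)
  11 : (1,5)
  12 : (2,0)
  13 : (2,1)
  14 : (2,2)
  15 : (2,3)
  16 : (2,4)
  17 : (2,5)
  18 : (3,0)
  19 : (3,1)
  20 : (3,2)
  21 : (3,3)
  22 : (3,4)
  23 : (3,5)
  24 : (4,0)
  25 : (4,1)
  26 : (4,2)
  27 : (4,3)
  28 : (4,4)
  29 : (4,5)
distinct pairs in image: 30 / 30 needed
  → bijection onto A×B; projections well-typed.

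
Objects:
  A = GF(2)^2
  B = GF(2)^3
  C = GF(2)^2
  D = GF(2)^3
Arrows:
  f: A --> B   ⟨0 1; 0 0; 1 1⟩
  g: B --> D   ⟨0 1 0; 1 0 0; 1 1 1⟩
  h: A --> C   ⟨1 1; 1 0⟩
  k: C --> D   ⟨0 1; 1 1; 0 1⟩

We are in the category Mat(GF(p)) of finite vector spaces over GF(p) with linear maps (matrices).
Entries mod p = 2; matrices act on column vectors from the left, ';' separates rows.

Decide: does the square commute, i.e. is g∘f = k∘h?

Along f;g (path 1):
  e0=[1,0] f-->[0,0,1] g-->[0,0,1]
  e1=[0,1] f-->[1,0,1] g-->[0,1,0]
  result₁ = ⟨0 0; 0 1; 1 0⟩
Along h;k (path 2):
  e0=[1,0] h-->[1,1] k-->[1,0,1]
  e1=[0,1] h-->[1,0] k-->[0,1,0]
  result₂ = ⟨1 0; 0 1; 1 0⟩
Equal? differ; not commutative

Answer: DOES NOT COMMUTE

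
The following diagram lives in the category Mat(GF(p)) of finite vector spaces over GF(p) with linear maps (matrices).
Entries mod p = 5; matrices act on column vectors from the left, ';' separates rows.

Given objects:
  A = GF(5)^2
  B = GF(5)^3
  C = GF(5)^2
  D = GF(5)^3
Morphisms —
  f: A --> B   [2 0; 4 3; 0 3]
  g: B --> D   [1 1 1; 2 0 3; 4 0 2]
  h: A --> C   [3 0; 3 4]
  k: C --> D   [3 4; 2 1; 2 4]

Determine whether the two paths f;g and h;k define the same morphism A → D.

Path 1 = f;g:
  e0=⟨1,0⟩ f-->⟨2,4,0⟩ g-->⟨1,4,3⟩
  e1=⟨0,1⟩ f-->⟨0,3,3⟩ g-->⟨1,4,1⟩
  ⟦path⟧₁ = [1 1; 4 4; 3 1]
Path 2 = h;k:
  e0=⟨1,0⟩ h-->⟨3,3⟩ k-->⟨1,4,3⟩
  e1=⟨0,1⟩ h-->⟨0,4⟩ k-->⟨1,4,1⟩
  ⟦path⟧₂ = [1 1; 4 4; 3 1]
Equal? same morphism ✓

Answer: COMMUTES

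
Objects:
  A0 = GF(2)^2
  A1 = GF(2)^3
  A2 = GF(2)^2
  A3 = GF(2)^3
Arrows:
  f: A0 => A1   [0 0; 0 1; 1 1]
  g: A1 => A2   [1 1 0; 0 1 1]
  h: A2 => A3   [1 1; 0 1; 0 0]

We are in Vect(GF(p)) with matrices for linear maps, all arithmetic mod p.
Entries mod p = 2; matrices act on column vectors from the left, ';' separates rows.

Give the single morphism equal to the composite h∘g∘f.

  e0=[1,0] f=>[0,0,1] g=>[0,1] h=>[1,1,0]
  e1=[0,1] f=>[0,1,1] g=>[1,0] h=>[1,0,0]
result: [1 1; 1 0; 0 0]

Answer: [1 1; 1 0; 0 0]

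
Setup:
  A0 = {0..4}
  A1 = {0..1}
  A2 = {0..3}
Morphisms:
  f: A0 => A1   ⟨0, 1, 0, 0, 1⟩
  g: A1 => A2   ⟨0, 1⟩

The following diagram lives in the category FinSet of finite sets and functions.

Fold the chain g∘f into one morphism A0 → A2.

  0 f=>0 g=>0
  1 f=>1 g=>1
  2 f=>0 g=>0
  3 f=>0 g=>0
  4 f=>1 g=>1
⟦path⟧: ⟨0, 1, 0, 0, 1⟩

Answer: ⟨0, 1, 0, 0, 1⟩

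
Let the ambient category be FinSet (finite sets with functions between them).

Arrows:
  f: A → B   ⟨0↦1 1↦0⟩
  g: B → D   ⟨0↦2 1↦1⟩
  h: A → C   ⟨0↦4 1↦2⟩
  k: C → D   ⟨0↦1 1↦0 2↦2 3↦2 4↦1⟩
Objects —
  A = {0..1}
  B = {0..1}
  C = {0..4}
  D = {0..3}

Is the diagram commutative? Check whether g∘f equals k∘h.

Answer: COMMUTES

Work:
Along f;g (path 1):
  0 f→1 g→1
  1 f→0 g→2
  result₁ = ⟨0↦1 1↦2⟩
Along h;k (path 2):
  0 h→4 k→1
  1 h→2 k→2
  result₂ = ⟨0↦1 1↦2⟩
Equal? YES — commutes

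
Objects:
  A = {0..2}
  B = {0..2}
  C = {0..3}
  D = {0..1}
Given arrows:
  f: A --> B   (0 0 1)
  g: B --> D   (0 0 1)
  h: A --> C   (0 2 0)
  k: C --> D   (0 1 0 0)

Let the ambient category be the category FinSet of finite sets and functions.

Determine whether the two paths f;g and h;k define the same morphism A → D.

Along f;g (path 1):
  0 f-->0 g-->0
  1 f-->0 g-->0
  2 f-->1 g-->0
  result₁ = (0 0 0)
Along h;k (path 2):
  0 h-->0 k-->0
  1 h-->2 k-->0
  2 h-->0 k-->0
  result₂ = (0 0 0)
Equal? same morphism ✓

Answer: COMMUTES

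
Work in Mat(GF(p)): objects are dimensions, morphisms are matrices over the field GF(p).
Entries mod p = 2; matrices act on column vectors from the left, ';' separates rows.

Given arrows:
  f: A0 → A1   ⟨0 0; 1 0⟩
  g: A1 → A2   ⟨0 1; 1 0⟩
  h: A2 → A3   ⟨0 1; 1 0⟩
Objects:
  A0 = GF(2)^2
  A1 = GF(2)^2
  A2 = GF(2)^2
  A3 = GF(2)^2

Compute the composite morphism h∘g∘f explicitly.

Answer: ⟨0 0; 1 0⟩

Work:
  e0=(1,0) f→(0,1) g→(1,0) h→(0,1)
  e1=(0,1) f→(0,0) g→(0,0) h→(0,0)
result: ⟨0 0; 1 0⟩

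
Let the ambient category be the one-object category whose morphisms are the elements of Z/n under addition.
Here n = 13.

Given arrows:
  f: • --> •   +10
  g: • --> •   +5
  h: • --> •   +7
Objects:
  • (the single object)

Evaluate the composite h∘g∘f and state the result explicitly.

Answer: +9

Work:
  0 +10≡10 +5≡2 +7≡9  (mod 13)
result: +9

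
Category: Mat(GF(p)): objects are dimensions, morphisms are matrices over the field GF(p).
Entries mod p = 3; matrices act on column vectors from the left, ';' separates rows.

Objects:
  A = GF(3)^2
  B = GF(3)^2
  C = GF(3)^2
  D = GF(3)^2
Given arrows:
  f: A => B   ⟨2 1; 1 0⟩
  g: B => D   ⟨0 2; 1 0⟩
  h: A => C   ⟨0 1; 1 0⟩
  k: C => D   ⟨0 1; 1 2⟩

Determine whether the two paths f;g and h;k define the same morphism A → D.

Along f;g (path 1):
  e0=⟨1,0⟩ f=>⟨2,1⟩ g=>⟨2,2⟩
  e1=⟨0,1⟩ f=>⟨1,0⟩ g=>⟨0,1⟩
  composite₁ = ⟨2 0; 2 1⟩
Along h;k (path 2):
  e0=⟨1,0⟩ h=>⟨0,1⟩ k=>⟨1,2⟩
  e1=⟨0,1⟩ h=>⟨1,0⟩ k=>⟨0,1⟩
  composite₂ = ⟨1 0; 2 1⟩
Equal? NO — does not commute

Answer: DOES NOT COMMUTE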